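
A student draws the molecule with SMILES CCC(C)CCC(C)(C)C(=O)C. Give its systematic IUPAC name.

3,3,6-trimethyloctan-2-one

The longest carbon chain that includes the carbonyl has 8 carbons, so the parent hydride is octane.
The principal characteristic group is a ketone (C=O on an internal carbon), named with the suffix -one.
The numbering direction is chosen so that numbering from this end puts the carbonyl group at C-2 rather than C-7.
That gives the carbonyl at C-2; methyl groups at C-3 (×2) and C-6.
Assembling the pieces gives 3,3,6-trimethyloctan-2-one.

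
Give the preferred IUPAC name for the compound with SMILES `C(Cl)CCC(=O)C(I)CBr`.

1-bromo-6-chloro-2-iodohexan-3-one

The longest chain bearing the carbonyl is 6 carbons long (hexane).
A ketone (C=O on an internal carbon) is the principal characteristic group, giving the suffix -one.
Number the chain so that numbering from this end puts the carbonyl group at C-3 rather than C-4.
This places the carbonyl at C-3; a bromo group at C-1; a chloro group at C-6; an iodo group at C-2.
Prefixes are listed alphabetically: bromo, chloro, iodo.
Assembling the pieces gives 1-bromo-6-chloro-2-iodohexan-3-one.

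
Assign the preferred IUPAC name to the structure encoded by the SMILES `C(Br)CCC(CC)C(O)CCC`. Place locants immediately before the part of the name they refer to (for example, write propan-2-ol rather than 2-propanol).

The longest carbon chain that includes the –OH group has 8 carbons, so the parent hydride is octane.
The principal characteristic group is an alcohol (–OH), named with the suffix -ol.
Choose the numbering such that numbering from this end puts the hydroxyl group at C-4 rather than C-5.
With this numbering: the hydroxyl at C-4; a bromo group at C-8; an ethyl group at C-5.
The substituents are ordered alphabetically, ignoring any di-/tri- multipliers.
Assembling the pieces gives 8-bromo-5-ethyloctan-4-ol.

8-bromo-5-ethyloctan-4-ol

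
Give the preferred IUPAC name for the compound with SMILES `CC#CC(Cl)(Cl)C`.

The longest chain bearing the multiple bond is 5 carbons long (pentane).
A C≡C triple bond in the chain gives the infix -yne-.
Choose the numbering such that numbering from this end puts the triple bond at C-2 rather than C-3.
That gives the triple bond between C-2 and C-3; two chloro groups at C-4.
Putting it together: 4,4-dichloropent-2-yne.

4,4-dichloropent-2-yne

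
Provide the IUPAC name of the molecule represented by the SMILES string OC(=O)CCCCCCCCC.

decanoic acid

The longest chain bearing the –COOH group is 10 carbons long (decane).
The highest-priority functional group is a carboxylic acid (terminal –COOH), so the name ends in -oic acid.
Number the chain so that the carboxylic acid carbon is C-1 by definition.
Putting it together: decanoic acid.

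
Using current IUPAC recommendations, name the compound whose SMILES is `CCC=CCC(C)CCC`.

6-methylnon-3-ene

The longest chain bearing the multiple bond is 9 carbons long (nonane).
The chain contains a C=C double bond, so the unsaturation ending is -ene.
The numbering direction is chosen so that numbering from this end puts the double bond at C-3 rather than C-6.
That gives the double bond between C-3 and C-4; a methyl group at C-6.
The name is 6-methylnon-3-ene.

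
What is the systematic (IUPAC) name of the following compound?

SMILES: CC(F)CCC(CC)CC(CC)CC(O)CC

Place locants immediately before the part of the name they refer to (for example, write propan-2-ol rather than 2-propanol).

Counting along the main chain through the –OH group gives 11 carbons: the parent is undecane.
The principal characteristic group is an alcohol (–OH), named with the suffix -ol.
Choose the numbering such that numbering from this end puts the hydroxyl group at C-3 rather than C-9.
With this numbering: the hydroxyl at C-3; ethyl groups at C-5 and C-7; a fluoro group at C-10.
Prefixes are listed alphabetically: ethyl, fluoro.
Putting it together: 5,7-diethyl-10-fluoroundecan-3-ol.

5,7-diethyl-10-fluoroundecan-3-ol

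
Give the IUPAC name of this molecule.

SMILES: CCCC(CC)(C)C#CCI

Counting along the main chain through the multiple bond gives 7 carbons: the parent is heptane.
There is one C≡C triple bond, indicated by the ending -yne.
Choose the numbering such that numbering from this end puts the triple bond at C-2 rather than C-5.
That gives the triple bond between C-2 and C-3; an ethyl group at C-4; an iodo group at C-1; a methyl group at C-4.
Prefixes are listed alphabetically: ethyl, iodo, methyl.
The name is 4-ethyl-1-iodo-4-methylhept-2-yne.

4-ethyl-1-iodo-4-methylhept-2-yne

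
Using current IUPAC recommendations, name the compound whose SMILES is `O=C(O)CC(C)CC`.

The longest chain bearing the –COOH group is 5 carbons long (pentane).
The highest-priority functional group is a carboxylic acid (terminal –COOH), so the name ends in -oic acid.
The numbering direction is chosen so that the carboxylic acid carbon is C-1 by definition.
With this numbering: a methyl group at C-3.
Assembling the pieces gives 3-methylpentanoic acid.

3-methylpentanoic acid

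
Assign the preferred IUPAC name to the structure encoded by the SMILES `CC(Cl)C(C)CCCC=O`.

The longest carbon chain that includes the –CHO group has 7 carbons, so the parent hydride is heptane.
The highest-priority functional group is an aldehyde (terminal –CHO), so the name ends in -al.
Number the chain so that the aldehyde carbon is C-1 by definition.
With this numbering: a chloro group at C-6; a methyl group at C-5.
The substituents are ordered alphabetically, ignoring any di-/tri- multipliers.
The name is 6-chloro-5-methylheptanal.

6-chloro-5-methylheptanal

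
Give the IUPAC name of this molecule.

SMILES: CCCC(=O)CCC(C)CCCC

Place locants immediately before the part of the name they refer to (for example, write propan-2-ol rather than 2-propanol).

Counting along the main chain through the carbonyl gives 11 carbons: the parent is undecane.
The highest-priority functional group is a ketone (C=O on an internal carbon), so the name ends in -one.
The numbering direction is chosen so that numbering from this end puts the carbonyl group at C-4 rather than C-8.
With this numbering: the carbonyl at C-4; a methyl group at C-7.
Assembling the pieces gives 7-methylundecan-4-one.

7-methylundecan-4-one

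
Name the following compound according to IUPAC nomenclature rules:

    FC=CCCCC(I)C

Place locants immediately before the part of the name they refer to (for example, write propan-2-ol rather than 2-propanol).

The longest carbon chain that includes the multiple bond has 7 carbons, so the parent hydride is heptane.
A C=C double bond in the chain gives the infix -ene-.
The numbering direction is chosen so that numbering from this end puts the double bond at C-1 rather than C-6.
This places the double bond between C-1 and C-2; a fluoro group at C-1; an iodo group at C-6.
Prefixes are listed alphabetically: fluoro, iodo.
The name is 1-fluoro-6-iodohept-1-ene.

1-fluoro-6-iodohept-1-ene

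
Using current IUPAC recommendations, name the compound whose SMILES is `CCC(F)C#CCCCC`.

The longest carbon chain that includes the multiple bond has 9 carbons, so the parent hydride is nonane.
A C≡C triple bond in the chain gives the infix -yne-.
Number the chain so that numbering from this end puts the triple bond at C-4 rather than C-5.
This places the triple bond between C-4 and C-5; a fluoro group at C-3.
Putting it together: 3-fluoronon-4-yne.

3-fluoronon-4-yne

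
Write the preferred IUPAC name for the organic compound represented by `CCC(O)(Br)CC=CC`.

3-bromohept-5-en-3-ol

The longest chain bearing the –OH group and the multiple bond is 7 carbons long (heptane).
The principal characteristic group is an alcohol (–OH), named with the suffix -ol.
A C=C double bond in the chain gives the infix -ene-.
The numbering direction is chosen so that numbering from this end puts the hydroxyl group at C-3 rather than C-5.
This places the hydroxyl at C-3; the double bond between C-5 and C-6; a bromo group at C-3.
Assembling the pieces gives 3-bromohept-5-en-3-ol.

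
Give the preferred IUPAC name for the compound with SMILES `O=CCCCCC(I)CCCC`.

The longest chain bearing the –CHO group is 10 carbons long (decane).
The principal characteristic group is an aldehyde (terminal –CHO), named with the suffix -al.
The numbering direction is chosen so that the aldehyde carbon is C-1 by definition.
This places an iodo group at C-6.
Putting it together: 6-iododecanal.

6-iododecanal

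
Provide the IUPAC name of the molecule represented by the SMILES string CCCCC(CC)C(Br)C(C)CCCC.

6-bromo-5-ethyl-7-methylundecane

The longest continuous carbon chain has 11 atoms, so the parent hydride is undecane.
Number the chain so that the locant sets are identical either way, so the alphabetically earlier ethyl substituent takes the lower locant (5 rather than 7).
This places a bromo group at C-6; an ethyl group at C-5; a methyl group at C-7.
Prefixes are listed alphabetically: bromo, ethyl, methyl.
Assembling the pieces gives 6-bromo-5-ethyl-7-methylundecane.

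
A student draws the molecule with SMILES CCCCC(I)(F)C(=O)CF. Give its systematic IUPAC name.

1,3-difluoro-3-iodoheptan-2-one

The longest chain bearing the carbonyl is 7 carbons long (heptane).
The principal characteristic group is a ketone (C=O on an internal carbon), named with the suffix -one.
Number the chain so that numbering from this end puts the carbonyl group at C-2 rather than C-6.
With this numbering: the carbonyl at C-2; fluoro groups at C-1 and C-3; an iodo group at C-3.
Substituent prefixes are cited in alphabetical order (multiplying prefixes like di-/tri- are ignored for ordering).
Assembling the pieces gives 1,3-difluoro-3-iodoheptan-2-one.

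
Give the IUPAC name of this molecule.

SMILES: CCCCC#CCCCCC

The longest chain bearing the multiple bond is 11 carbons long (undecane).
The chain contains a C≡C triple bond, so the unsaturation ending is -yne.
The numbering direction is chosen so that numbering from this end puts the triple bond at C-5 rather than C-6.
This places the triple bond between C-5 and C-6.
The name is undec-5-yne.

undec-5-yne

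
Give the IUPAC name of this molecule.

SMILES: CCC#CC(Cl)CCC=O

4-chlorooct-5-ynal

The longest chain bearing the –CHO group and the multiple bond is 8 carbons long (octane).
The highest-priority functional group is an aldehyde (terminal –CHO), so the name ends in -al.
The chain contains a C≡C triple bond, so the unsaturation ending is -yne.
The numbering direction is chosen so that the aldehyde carbon is C-1 by definition.
This places the triple bond between C-5 and C-6; a chloro group at C-4.
Putting it together: 4-chlorooct-5-ynal.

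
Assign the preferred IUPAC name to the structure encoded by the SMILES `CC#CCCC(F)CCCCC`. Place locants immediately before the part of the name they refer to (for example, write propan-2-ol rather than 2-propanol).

6-fluoroundec-2-yne

The longest carbon chain that includes the multiple bond has 11 carbons, so the parent hydride is undecane.
There is one C≡C triple bond, indicated by the ending -yne.
Number the chain so that numbering from this end puts the triple bond at C-2 rather than C-9.
That gives the triple bond between C-2 and C-3; a fluoro group at C-6.
The name is 6-fluoroundec-2-yne.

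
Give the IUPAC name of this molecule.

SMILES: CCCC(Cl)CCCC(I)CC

7-chloro-3-iododecane

The longest carbon chain is 10 atoms: the parent is decane.
The numbering direction is chosen so that the substituent locant set {3,7} is lower than {4,8} at the first point of difference.
That gives a chloro group at C-7; an iodo group at C-3.
The substituents are ordered alphabetically, ignoring any di-/tri- multipliers.
Assembling the pieces gives 7-chloro-3-iododecane.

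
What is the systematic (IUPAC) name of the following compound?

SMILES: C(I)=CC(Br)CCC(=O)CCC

7-bromo-9-iodonon-8-en-4-one

The longest chain bearing the carbonyl and the multiple bond is 9 carbons long (nonane).
The highest-priority functional group is a ketone (C=O on an internal carbon), so the name ends in -one.
A C=C double bond in the chain gives the infix -ene-.
The numbering direction is chosen so that numbering from this end puts the carbonyl group at C-4 rather than C-6.
With this numbering: the carbonyl at C-4; the double bond between C-8 and C-9; a bromo group at C-7; an iodo group at C-9.
The substituents are ordered alphabetically, ignoring any di-/tri- multipliers.
The name is 7-bromo-9-iodonon-8-en-4-one.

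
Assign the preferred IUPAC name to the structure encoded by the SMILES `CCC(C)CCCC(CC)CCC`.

The parent chain contains 10 carbons (decane).
Choose the numbering such that the substituent locant set {3,7} is lower than {4,8} at the first point of difference.
That gives an ethyl group at C-7; a methyl group at C-3.
Substituent prefixes are cited in alphabetical order (multiplying prefixes like di-/tri- are ignored for ordering).
Putting it together: 7-ethyl-3-methyldecane.

7-ethyl-3-methyldecane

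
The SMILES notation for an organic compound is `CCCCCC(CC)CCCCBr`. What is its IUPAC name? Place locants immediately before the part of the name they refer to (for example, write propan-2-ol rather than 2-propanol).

1-bromo-5-ethyldecane

The longest continuous carbon chain has 10 atoms, so the parent hydride is decane.
Choose the numbering such that the substituent locant set {1,5} is lower than {6,10} at the first point of difference.
That gives a bromo group at C-1; an ethyl group at C-5.
The substituents are ordered alphabetically, ignoring any di-/tri- multipliers.
Assembling the pieces gives 1-bromo-5-ethyldecane.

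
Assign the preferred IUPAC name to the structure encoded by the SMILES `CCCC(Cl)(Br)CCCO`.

Counting along the main chain through the –OH group gives 7 carbons: the parent is heptane.
The highest-priority functional group is an alcohol (–OH), so the name ends in -ol.
Number the chain so that numbering from this end puts the hydroxyl group at C-1 rather than C-7.
This places the hydroxyl at C-1; a bromo group at C-4; a chloro group at C-4.
Substituent prefixes are cited in alphabetical order (multiplying prefixes like di-/tri- are ignored for ordering).
The name is 4-bromo-4-chloroheptan-1-ol.

4-bromo-4-chloroheptan-1-ol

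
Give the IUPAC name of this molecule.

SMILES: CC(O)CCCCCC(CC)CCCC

The longest chain bearing the –OH group is 12 carbons long (dodecane).
An alcohol (–OH) is the principal characteristic group, giving the suffix -ol.
Choose the numbering such that numbering from this end puts the hydroxyl group at C-2 rather than C-11.
This places the hydroxyl at C-2; an ethyl group at C-8.
Putting it together: 8-ethyldodecan-2-ol.

8-ethyldodecan-2-ol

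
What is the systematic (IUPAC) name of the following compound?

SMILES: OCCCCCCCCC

The longest chain bearing the –OH group is 9 carbons long (nonane).
The highest-priority functional group is an alcohol (–OH), so the name ends in -ol.
Choose the numbering such that numbering from this end puts the hydroxyl group at C-1 rather than C-9.
That gives the hydroxyl at C-1.
Assembling the pieces gives nonan-1-ol.

nonan-1-ol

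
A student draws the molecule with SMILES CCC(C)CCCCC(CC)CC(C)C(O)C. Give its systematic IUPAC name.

5-ethyl-3,10-dimethyldodecan-2-ol

Counting along the main chain through the –OH group gives 12 carbons: the parent is dodecane.
An alcohol (–OH) is the principal characteristic group, giving the suffix -ol.
The numbering direction is chosen so that numbering from this end puts the hydroxyl group at C-2 rather than C-11.
With this numbering: the hydroxyl at C-2; an ethyl group at C-5; methyl groups at C-3 and C-10.
The substituents are ordered alphabetically, ignoring any di-/tri- multipliers.
Putting it together: 5-ethyl-3,10-dimethyldodecan-2-ol.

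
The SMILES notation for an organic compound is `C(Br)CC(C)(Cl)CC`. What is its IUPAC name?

1-bromo-3-chloro-3-methylpentane

The longest carbon chain is 5 atoms: the parent is pentane.
Number the chain so that the substituent locant set {1,3,3} is lower than {3,3,5} at the first point of difference.
That gives a bromo group at C-1; a chloro group at C-3; a methyl group at C-3.
Prefixes are listed alphabetically: bromo, chloro, methyl.
The name is 1-bromo-3-chloro-3-methylpentane.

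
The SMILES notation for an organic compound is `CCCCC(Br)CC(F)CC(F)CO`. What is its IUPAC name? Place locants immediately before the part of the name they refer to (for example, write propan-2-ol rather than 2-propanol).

Counting along the main chain through the –OH group gives 10 carbons: the parent is decane.
The principal characteristic group is an alcohol (–OH), named with the suffix -ol.
Choose the numbering such that numbering from this end puts the hydroxyl group at C-1 rather than C-10.
That gives the hydroxyl at C-1; a bromo group at C-6; fluoro groups at C-2 and C-4.
The substituents are ordered alphabetically, ignoring any di-/tri- multipliers.
The name is 6-bromo-2,4-difluorodecan-1-ol.

6-bromo-2,4-difluorodecan-1-ol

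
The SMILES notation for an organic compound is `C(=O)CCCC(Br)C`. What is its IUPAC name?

5-bromohexanal

The longest carbon chain that includes the –CHO group has 6 carbons, so the parent hydride is hexane.
The highest-priority functional group is an aldehyde (terminal –CHO), so the name ends in -al.
Choose the numbering such that the aldehyde carbon is C-1 by definition.
This places a bromo group at C-5.
Putting it together: 5-bromohexanal.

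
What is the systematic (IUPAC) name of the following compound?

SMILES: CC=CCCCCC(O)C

non-7-en-2-ol

The longest chain bearing the –OH group and the multiple bond is 9 carbons long (nonane).
An alcohol (–OH) is the principal characteristic group, giving the suffix -ol.
The chain contains a C=C double bond, so the unsaturation ending is -ene.
The numbering direction is chosen so that numbering from this end puts the hydroxyl group at C-2 rather than C-8.
This places the hydroxyl at C-2; the double bond between C-7 and C-8.
Putting it together: non-7-en-2-ol.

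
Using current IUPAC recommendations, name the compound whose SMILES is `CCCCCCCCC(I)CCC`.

4-iodododecane

The longest carbon chain is 12 atoms: the parent is dodecane.
Number the chain so that the substituent locant set {4} is lower than {9} at the first point of difference.
This places an iodo group at C-4.
Putting it together: 4-iodododecane.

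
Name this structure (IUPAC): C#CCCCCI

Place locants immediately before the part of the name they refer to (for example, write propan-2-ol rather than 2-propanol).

The longest chain bearing the multiple bond is 6 carbons long (hexane).
There is one C≡C triple bond, indicated by the ending -yne.
The numbering direction is chosen so that numbering from this end puts the triple bond at C-1 rather than C-5.
That gives the triple bond between C-1 and C-2; an iodo group at C-6.
The name is 6-iodohex-1-yne.

6-iodohex-1-yne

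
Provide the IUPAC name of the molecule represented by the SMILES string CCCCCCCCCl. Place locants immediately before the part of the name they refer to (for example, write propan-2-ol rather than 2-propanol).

1-chlorooctane

The parent chain contains 8 carbons (octane).
Number the chain so that the substituent locant set {1} is lower than {8} at the first point of difference.
That gives a chloro group at C-1.
Putting it together: 1-chlorooctane.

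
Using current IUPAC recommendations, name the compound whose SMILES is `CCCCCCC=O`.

The longest carbon chain that includes the –CHO group has 7 carbons, so the parent hydride is heptane.
An aldehyde (terminal –CHO) is the principal characteristic group, giving the suffix -al.
The numbering direction is chosen so that the aldehyde carbon is C-1 by definition.
The name is heptanal.

heptanal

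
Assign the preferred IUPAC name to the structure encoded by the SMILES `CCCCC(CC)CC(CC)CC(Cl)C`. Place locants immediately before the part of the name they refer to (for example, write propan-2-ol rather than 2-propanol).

2-chloro-4,6-diethyldecane

The parent chain contains 10 carbons (decane).
Choose the numbering such that the substituent locant set {2,4,6} is lower than {5,7,9} at the first point of difference.
With this numbering: a chloro group at C-2; ethyl groups at C-4 and C-6.
Prefixes are listed alphabetically: chloro, ethyl.
Putting it together: 2-chloro-4,6-diethyldecane.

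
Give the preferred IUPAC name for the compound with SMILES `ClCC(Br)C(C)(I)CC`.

The parent chain contains 5 carbons (pentane).
Choose the numbering such that the substituent locant set {1,2,3,3} is lower than {3,3,4,5} at the first point of difference.
This places a bromo group at C-2; a chloro group at C-1; an iodo group at C-3; a methyl group at C-3.
Substituent prefixes are cited in alphabetical order (multiplying prefixes like di-/tri- are ignored for ordering).
The name is 2-bromo-1-chloro-3-iodo-3-methylpentane.

2-bromo-1-chloro-3-iodo-3-methylpentane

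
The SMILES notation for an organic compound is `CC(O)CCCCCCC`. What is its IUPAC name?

The longest carbon chain that includes the –OH group has 9 carbons, so the parent hydride is nonane.
The principal characteristic group is an alcohol (–OH), named with the suffix -ol.
The numbering direction is chosen so that numbering from this end puts the hydroxyl group at C-2 rather than C-8.
With this numbering: the hydroxyl at C-2.
The name is nonan-2-ol.

nonan-2-ol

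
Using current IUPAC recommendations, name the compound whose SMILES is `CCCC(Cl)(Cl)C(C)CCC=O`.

5,5-dichloro-4-methyloctanal

The longest chain bearing the –CHO group is 8 carbons long (octane).
The highest-priority functional group is an aldehyde (terminal –CHO), so the name ends in -al.
Choose the numbering such that the aldehyde carbon is C-1 by definition.
With this numbering: two chloro groups at C-5; a methyl group at C-4.
Prefixes are listed alphabetically: chloro, methyl.
Putting it together: 5,5-dichloro-4-methyloctanal.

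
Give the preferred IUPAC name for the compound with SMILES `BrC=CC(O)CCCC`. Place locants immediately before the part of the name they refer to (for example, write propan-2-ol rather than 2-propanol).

1-bromohept-1-en-3-ol

The longest carbon chain that includes the –OH group and the multiple bond has 7 carbons, so the parent hydride is heptane.
An alcohol (–OH) is the principal characteristic group, giving the suffix -ol.
The chain contains a C=C double bond, so the unsaturation ending is -ene.
Choose the numbering such that numbering from this end puts the hydroxyl group at C-3 rather than C-5.
That gives the hydroxyl at C-3; the double bond between C-1 and C-2; a bromo group at C-1.
Putting it together: 1-bromohept-1-en-3-ol.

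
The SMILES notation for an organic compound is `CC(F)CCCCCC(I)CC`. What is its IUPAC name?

The parent chain contains 10 carbons (decane).
Number the chain so that the substituent locant set {2,8} is lower than {3,9} at the first point of difference.
That gives a fluoro group at C-2; an iodo group at C-8.
The substituents are ordered alphabetically, ignoring any di-/tri- multipliers.
Putting it together: 2-fluoro-8-iododecane.

2-fluoro-8-iododecane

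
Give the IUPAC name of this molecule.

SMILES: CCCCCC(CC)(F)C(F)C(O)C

4-ethyl-3,4-difluorononan-2-ol

The longest carbon chain that includes the –OH group has 9 carbons, so the parent hydride is nonane.
The highest-priority functional group is an alcohol (–OH), so the name ends in -ol.
Number the chain so that numbering from this end puts the hydroxyl group at C-2 rather than C-8.
This places the hydroxyl at C-2; an ethyl group at C-4; fluoro groups at C-3 and C-4.
Prefixes are listed alphabetically: ethyl, fluoro.
Putting it together: 4-ethyl-3,4-difluorononan-2-ol.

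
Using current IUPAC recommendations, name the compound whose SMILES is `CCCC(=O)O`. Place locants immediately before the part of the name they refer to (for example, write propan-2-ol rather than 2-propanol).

Counting along the main chain through the –COOH group gives 4 carbons: the parent is butane.
A carboxylic acid (terminal –COOH) is the principal characteristic group, giving the suffix -oic acid.
Number the chain so that the carboxylic acid carbon is C-1 by definition.
The name is butanoic acid.

butanoic acid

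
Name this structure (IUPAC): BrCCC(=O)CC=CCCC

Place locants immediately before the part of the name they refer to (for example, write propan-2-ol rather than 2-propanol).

1-bromonon-5-en-3-one

Counting along the main chain through the carbonyl and the multiple bond gives 9 carbons: the parent is nonane.
The principal characteristic group is a ketone (C=O on an internal carbon), named with the suffix -one.
The chain contains a C=C double bond, so the unsaturation ending is -ene.
Number the chain so that numbering from this end puts the carbonyl group at C-3 rather than C-7.
With this numbering: the carbonyl at C-3; the double bond between C-5 and C-6; a bromo group at C-1.
Assembling the pieces gives 1-bromonon-5-en-3-one.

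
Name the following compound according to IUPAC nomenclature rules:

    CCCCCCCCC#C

dec-1-yne

The longest chain bearing the multiple bond is 10 carbons long (decane).
The chain contains a C≡C triple bond, so the unsaturation ending is -yne.
The numbering direction is chosen so that numbering from this end puts the triple bond at C-1 rather than C-9.
That gives the triple bond between C-1 and C-2.
Assembling the pieces gives dec-1-yne.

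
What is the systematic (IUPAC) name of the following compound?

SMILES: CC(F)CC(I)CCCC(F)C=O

The longest chain bearing the –CHO group is 9 carbons long (nonane).
The principal characteristic group is an aldehyde (terminal –CHO), named with the suffix -al.
The numbering direction is chosen so that the aldehyde carbon is C-1 by definition.
With this numbering: fluoro groups at C-2 and C-8; an iodo group at C-6.
Prefixes are listed alphabetically: fluoro, iodo.
Assembling the pieces gives 2,8-difluoro-6-iodononanal.

2,8-difluoro-6-iodononanal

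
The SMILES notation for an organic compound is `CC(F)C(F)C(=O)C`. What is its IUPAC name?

3,4-difluoropentan-2-one

Counting along the main chain through the carbonyl gives 5 carbons: the parent is pentane.
A ketone (C=O on an internal carbon) is the principal characteristic group, giving the suffix -one.
Number the chain so that numbering from this end puts the carbonyl group at C-2 rather than C-4.
This places the carbonyl at C-2; fluoro groups at C-3 and C-4.
The name is 3,4-difluoropentan-2-one.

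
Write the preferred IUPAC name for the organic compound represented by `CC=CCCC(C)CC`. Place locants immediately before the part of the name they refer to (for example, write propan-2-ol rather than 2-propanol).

6-methyloct-2-ene

The longest carbon chain that includes the multiple bond has 8 carbons, so the parent hydride is octane.
A C=C double bond in the chain gives the infix -ene-.
The numbering direction is chosen so that numbering from this end puts the double bond at C-2 rather than C-6.
That gives the double bond between C-2 and C-3; a methyl group at C-6.
The name is 6-methyloct-2-ene.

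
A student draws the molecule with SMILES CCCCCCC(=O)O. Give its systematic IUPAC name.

The longest chain bearing the –COOH group is 7 carbons long (heptane).
The principal characteristic group is a carboxylic acid (terminal –COOH), named with the suffix -oic acid.
Choose the numbering such that the carboxylic acid carbon is C-1 by definition.
Assembling the pieces gives heptanoic acid.

heptanoic acid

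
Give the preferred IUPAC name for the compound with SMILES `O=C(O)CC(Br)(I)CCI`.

3-bromo-3,5-diiodopentanoic acid

Counting along the main chain through the –COOH group gives 5 carbons: the parent is pentane.
The highest-priority functional group is a carboxylic acid (terminal –COOH), so the name ends in -oic acid.
Choose the numbering such that the carboxylic acid carbon is C-1 by definition.
This places a bromo group at C-3; iodo groups at C-3 and C-5.
Prefixes are listed alphabetically: bromo, iodo.
The name is 3-bromo-3,5-diiodopentanoic acid.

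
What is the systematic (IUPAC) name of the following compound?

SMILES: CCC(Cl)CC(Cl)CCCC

3,5-dichlorononane

The longest carbon chain is 9 atoms: the parent is nonane.
Number the chain so that the substituent locant set {3,5} is lower than {5,7} at the first point of difference.
That gives chloro groups at C-3 and C-5.
Assembling the pieces gives 3,5-dichlorononane.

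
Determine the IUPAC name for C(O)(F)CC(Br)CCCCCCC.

The longest carbon chain that includes the –OH group has 10 carbons, so the parent hydride is decane.
The highest-priority functional group is an alcohol (–OH), so the name ends in -ol.
The numbering direction is chosen so that numbering from this end puts the hydroxyl group at C-1 rather than C-10.
That gives the hydroxyl at C-1; a bromo group at C-3; a fluoro group at C-1.
The substituents are ordered alphabetically, ignoring any di-/tri- multipliers.
The name is 3-bromo-1-fluorodecan-1-ol.

3-bromo-1-fluorodecan-1-ol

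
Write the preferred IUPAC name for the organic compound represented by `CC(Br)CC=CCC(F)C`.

The longest carbon chain that includes the multiple bond has 8 carbons, so the parent hydride is octane.
A C=C double bond in the chain gives the infix -ene-.
Number the chain so that the locant sets are identical either way, so the alphabetically earlier bromo substituent takes the lower locant (2 rather than 7).
That gives the double bond between C-4 and C-5; a bromo group at C-2; a fluoro group at C-7.
Prefixes are listed alphabetically: bromo, fluoro.
Assembling the pieces gives 2-bromo-7-fluorooct-4-ene.

2-bromo-7-fluorooct-4-ene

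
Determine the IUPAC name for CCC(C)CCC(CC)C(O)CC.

4-ethyl-7-methylnonan-3-ol

Counting along the main chain through the –OH group gives 9 carbons: the parent is nonane.
The highest-priority functional group is an alcohol (–OH), so the name ends in -ol.
The numbering direction is chosen so that numbering from this end puts the hydroxyl group at C-3 rather than C-7.
With this numbering: the hydroxyl at C-3; an ethyl group at C-4; a methyl group at C-7.
Substituent prefixes are cited in alphabetical order (multiplying prefixes like di-/tri- are ignored for ordering).
Assembling the pieces gives 4-ethyl-7-methylnonan-3-ol.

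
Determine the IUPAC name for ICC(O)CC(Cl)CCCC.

The longest chain bearing the –OH group is 8 carbons long (octane).
The highest-priority functional group is an alcohol (–OH), so the name ends in -ol.
Choose the numbering such that numbering from this end puts the hydroxyl group at C-2 rather than C-7.
That gives the hydroxyl at C-2; a chloro group at C-4; an iodo group at C-1.
Prefixes are listed alphabetically: chloro, iodo.
Putting it together: 4-chloro-1-iodooctan-2-ol.

4-chloro-1-iodooctan-2-ol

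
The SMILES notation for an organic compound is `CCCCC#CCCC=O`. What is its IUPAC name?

The longest chain bearing the –CHO group and the multiple bond is 9 carbons long (nonane).
An aldehyde (terminal –CHO) is the principal characteristic group, giving the suffix -al.
The chain contains a C≡C triple bond, so the unsaturation ending is -yne.
Number the chain so that the aldehyde carbon is C-1 by definition.
That gives the triple bond between C-4 and C-5.
Assembling the pieces gives non-4-ynal.

non-4-ynal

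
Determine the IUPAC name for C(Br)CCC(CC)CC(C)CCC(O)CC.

11-bromo-8-ethyl-6-methylundecan-3-ol

The longest chain bearing the –OH group is 11 carbons long (undecane).
An alcohol (–OH) is the principal characteristic group, giving the suffix -ol.
The numbering direction is chosen so that numbering from this end puts the hydroxyl group at C-3 rather than C-9.
This places the hydroxyl at C-3; a bromo group at C-11; an ethyl group at C-8; a methyl group at C-6.
Substituent prefixes are cited in alphabetical order (multiplying prefixes like di-/tri- are ignored for ordering).
Assembling the pieces gives 11-bromo-8-ethyl-6-methylundecan-3-ol.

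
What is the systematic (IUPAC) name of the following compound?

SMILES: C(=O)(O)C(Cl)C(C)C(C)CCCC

2-chloro-3,4-dimethyloctanoic acid

The longest chain bearing the –COOH group is 8 carbons long (octane).
The principal characteristic group is a carboxylic acid (terminal –COOH), named with the suffix -oic acid.
Number the chain so that the carboxylic acid carbon is C-1 by definition.
That gives a chloro group at C-2; methyl groups at C-3 and C-4.
The substituents are ordered alphabetically, ignoring any di-/tri- multipliers.
The name is 2-chloro-3,4-dimethyloctanoic acid.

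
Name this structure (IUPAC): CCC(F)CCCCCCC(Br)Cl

The longest continuous carbon chain has 10 atoms, so the parent hydride is decane.
Number the chain so that the substituent locant set {1,1,8} is lower than {3,10,10} at the first point of difference.
That gives a bromo group at C-1; a chloro group at C-1; a fluoro group at C-8.
Substituent prefixes are cited in alphabetical order (multiplying prefixes like di-/tri- are ignored for ordering).
Assembling the pieces gives 1-bromo-1-chloro-8-fluorodecane.

1-bromo-1-chloro-8-fluorodecane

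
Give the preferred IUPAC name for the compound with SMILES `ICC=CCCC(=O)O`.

The longest chain bearing the –COOH group and the multiple bond is 6 carbons long (hexane).
The highest-priority functional group is a carboxylic acid (terminal –COOH), so the name ends in -oic acid.
There is one C=C double bond, indicated by the ending -ene.
The numbering direction is chosen so that the carboxylic acid carbon is C-1 by definition.
This places the double bond between C-4 and C-5; an iodo group at C-6.
Assembling the pieces gives 6-iodohex-4-enoic acid.

6-iodohex-4-enoic acid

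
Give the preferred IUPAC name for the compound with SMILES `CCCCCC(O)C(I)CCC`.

The longest carbon chain that includes the –OH group has 10 carbons, so the parent hydride is decane.
The highest-priority functional group is an alcohol (–OH), so the name ends in -ol.
The numbering direction is chosen so that numbering from this end puts the hydroxyl group at C-5 rather than C-6.
That gives the hydroxyl at C-5; an iodo group at C-4.
The name is 4-iododecan-5-ol.

4-iododecan-5-ol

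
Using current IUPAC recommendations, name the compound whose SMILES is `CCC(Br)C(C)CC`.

The parent chain contains 6 carbons (hexane).
Number the chain so that the locant sets are identical either way, so the alphabetically earlier bromo substituent takes the lower locant (3 rather than 4).
That gives a bromo group at C-3; a methyl group at C-4.
Prefixes are listed alphabetically: bromo, methyl.
The name is 3-bromo-4-methylhexane.

3-bromo-4-methylhexane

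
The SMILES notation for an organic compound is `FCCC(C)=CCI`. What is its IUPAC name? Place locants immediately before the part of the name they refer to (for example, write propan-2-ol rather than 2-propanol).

The longest chain bearing the multiple bond is 5 carbons long (pentane).
There is one C=C double bond, indicated by the ending -ene.
The numbering direction is chosen so that numbering from this end puts the double bond at C-2 rather than C-3.
With this numbering: the double bond between C-2 and C-3; a fluoro group at C-5; an iodo group at C-1; a methyl group at C-3.
Prefixes are listed alphabetically: fluoro, iodo, methyl.
Assembling the pieces gives 5-fluoro-1-iodo-3-methylpent-2-ene.

5-fluoro-1-iodo-3-methylpent-2-ene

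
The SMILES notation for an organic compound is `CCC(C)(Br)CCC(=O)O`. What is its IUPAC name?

The longest chain bearing the –COOH group is 6 carbons long (hexane).
The principal characteristic group is a carboxylic acid (terminal –COOH), named with the suffix -oic acid.
Number the chain so that the carboxylic acid carbon is C-1 by definition.
With this numbering: a bromo group at C-4; a methyl group at C-4.
Prefixes are listed alphabetically: bromo, methyl.
Assembling the pieces gives 4-bromo-4-methylhexanoic acid.

4-bromo-4-methylhexanoic acid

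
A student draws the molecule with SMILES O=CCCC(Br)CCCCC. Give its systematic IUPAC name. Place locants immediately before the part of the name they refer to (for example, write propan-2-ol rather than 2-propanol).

4-bromononanal

The longest chain bearing the –CHO group is 9 carbons long (nonane).
The highest-priority functional group is an aldehyde (terminal –CHO), so the name ends in -al.
Choose the numbering such that the aldehyde carbon is C-1 by definition.
This places a bromo group at C-4.
The name is 4-bromononanal.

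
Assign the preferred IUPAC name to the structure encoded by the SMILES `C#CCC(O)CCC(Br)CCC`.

The longest carbon chain that includes the –OH group and the multiple bond has 10 carbons, so the parent hydride is decane.
The highest-priority functional group is an alcohol (–OH), so the name ends in -ol.
There is one C≡C triple bond, indicated by the ending -yne.
Choose the numbering such that numbering from this end puts the hydroxyl group at C-4 rather than C-7.
With this numbering: the hydroxyl at C-4; the triple bond between C-1 and C-2; a bromo group at C-7.
Assembling the pieces gives 7-bromodec-1-yn-4-ol.

7-bromodec-1-yn-4-ol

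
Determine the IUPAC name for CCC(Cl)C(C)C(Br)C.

The longest carbon chain is 6 atoms: the parent is hexane.
The numbering direction is chosen so that the substituent locant set {2,3,4} is lower than {3,4,5} at the first point of difference.
With this numbering: a bromo group at C-2; a chloro group at C-4; a methyl group at C-3.
The substituents are ordered alphabetically, ignoring any di-/tri- multipliers.
Assembling the pieces gives 2-bromo-4-chloro-3-methylhexane.

2-bromo-4-chloro-3-methylhexane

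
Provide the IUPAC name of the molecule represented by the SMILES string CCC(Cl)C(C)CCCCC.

3-chloro-4-methylnonane

The longest continuous carbon chain has 9 atoms, so the parent hydride is nonane.
Number the chain so that the substituent locant set {3,4} is lower than {6,7} at the first point of difference.
With this numbering: a chloro group at C-3; a methyl group at C-4.
The substituents are ordered alphabetically, ignoring any di-/tri- multipliers.
Putting it together: 3-chloro-4-methylnonane.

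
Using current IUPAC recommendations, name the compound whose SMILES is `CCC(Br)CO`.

2-bromobutan-1-ol

The longest chain bearing the –OH group is 4 carbons long (butane).
The highest-priority functional group is an alcohol (–OH), so the name ends in -ol.
The numbering direction is chosen so that numbering from this end puts the hydroxyl group at C-1 rather than C-4.
This places the hydroxyl at C-1; a bromo group at C-2.
The name is 2-bromobutan-1-ol.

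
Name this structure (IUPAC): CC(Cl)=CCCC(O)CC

The longest carbon chain that includes the –OH group and the multiple bond has 8 carbons, so the parent hydride is octane.
The principal characteristic group is an alcohol (–OH), named with the suffix -ol.
There is one C=C double bond, indicated by the ending -ene.
Choose the numbering such that numbering from this end puts the hydroxyl group at C-3 rather than C-6.
With this numbering: the hydroxyl at C-3; the double bond between C-6 and C-7; a chloro group at C-7.
The name is 7-chlorooct-6-en-3-ol.

7-chlorooct-6-en-3-ol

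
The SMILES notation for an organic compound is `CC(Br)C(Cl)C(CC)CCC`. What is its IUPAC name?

2-bromo-3-chloro-4-ethylheptane

The longest continuous carbon chain has 7 atoms, so the parent hydride is heptane.
Number the chain so that the substituent locant set {2,3,4} is lower than {4,5,6} at the first point of difference.
With this numbering: a bromo group at C-2; a chloro group at C-3; an ethyl group at C-4.
Prefixes are listed alphabetically: bromo, chloro, ethyl.
Putting it together: 2-bromo-3-chloro-4-ethylheptane.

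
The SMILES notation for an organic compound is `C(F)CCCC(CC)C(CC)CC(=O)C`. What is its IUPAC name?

The longest carbon chain that includes the carbonyl has 9 carbons, so the parent hydride is nonane.
The highest-priority functional group is a ketone (C=O on an internal carbon), so the name ends in -one.
The numbering direction is chosen so that numbering from this end puts the carbonyl group at C-2 rather than C-8.
That gives the carbonyl at C-2; ethyl groups at C-4 and C-5; a fluoro group at C-9.
Prefixes are listed alphabetically: ethyl, fluoro.
The name is 4,5-diethyl-9-fluorononan-2-one.

4,5-diethyl-9-fluorononan-2-one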